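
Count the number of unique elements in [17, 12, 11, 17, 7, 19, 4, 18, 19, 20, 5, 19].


List all unique values:
Distinct values: [4, 5, 7, 11, 12, 17, 18, 19, 20]
Count = 9
Final answer: 9


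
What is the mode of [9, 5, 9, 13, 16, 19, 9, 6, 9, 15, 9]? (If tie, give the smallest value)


Count the frequency of each value:
  5 appears 1 time(s)
  6 appears 1 time(s)
  9 appears 5 time(s)
  13 appears 1 time(s)
  15 appears 1 time(s)
  16 appears 1 time(s)
  19 appears 1 time(s)
Maximum frequency is 5.
Only 9 reaches that frequency, so it is the mode.
Final answer: 9


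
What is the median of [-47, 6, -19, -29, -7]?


First, sort the list: [-47, -29, -19, -7, 6]
The list has 5 elements (odd count).
The middle index is 2 (0-based), and the element there is -19.
Final answer: -19


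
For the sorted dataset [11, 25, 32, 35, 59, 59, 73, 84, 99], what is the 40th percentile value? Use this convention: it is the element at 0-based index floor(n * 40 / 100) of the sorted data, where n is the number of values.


The dataset has n = 9 elements.
Index = floor(9 * 40 / 100) = floor(360 / 100) = floor(3.6) = 3
Counting from index 0 in the sorted data, the element at index 3 is 35.
Final answer: 35


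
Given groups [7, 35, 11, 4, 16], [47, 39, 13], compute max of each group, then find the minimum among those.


Find max of each group:
  Group 1: [7, 35, 11, 4, 16] -> max = 35
  Group 2: [47, 39, 13] -> max = 47
Maxes: [35, 47]
Minimum of maxes = 35
Final answer: 35


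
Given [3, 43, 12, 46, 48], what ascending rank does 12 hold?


Sort ascending: [3, 12, 43, 46, 48]
Find 12 in the sorted list.
12 is at position 2 (1-indexed).
Final answer: 2


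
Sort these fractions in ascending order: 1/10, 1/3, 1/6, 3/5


Convert to decimal for comparison:
  1/10 = 0.1
  1/3 = 0.3333
  1/6 = 0.1667
  3/5 = 0.6
Decimals in increasing order: 0.1 < 0.1667 < 0.3333 < 0.6
Writing each back as its fraction gives the sorted order.
Final answer: 1/10, 1/6, 1/3, 3/5


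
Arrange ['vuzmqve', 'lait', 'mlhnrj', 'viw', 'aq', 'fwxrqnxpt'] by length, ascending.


Compute lengths:
  'vuzmqve' has length 7
  'lait' has length 4
  'mlhnrj' has length 6
  'viw' has length 3
  'aq' has length 2
  'fwxrqnxpt' has length 9
Lengths in increasing order: 2 < 3 < 4 < 6 < 7 < 9
Listing the words in that order gives the answer.
Final answer: ['aq', 'viw', 'lait', 'mlhnrj', 'vuzmqve', 'fwxrqnxpt']


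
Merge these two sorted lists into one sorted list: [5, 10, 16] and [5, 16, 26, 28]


List A: [5, 10, 16]
List B: [5, 16, 26, 28]
Repeatedly compare the front elements and take the smaller:
  5 vs 5 -> take 5
  10 vs 5 -> take 5
  10 vs 16 -> take 10
  16 vs 16 -> take 16
  A is exhausted; append the rest of B: [16, 26, 28]
Final answer: [5, 5, 10, 16, 16, 26, 28]


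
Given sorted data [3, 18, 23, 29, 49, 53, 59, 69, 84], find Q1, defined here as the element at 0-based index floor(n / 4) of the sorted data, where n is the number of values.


The list has n = 9 elements.
Q1 index = floor(9 / 4) = floor(2.25) = 2
Counting from index 0 in the sorted data, the element at index 2 is 23.
Final answer: 23


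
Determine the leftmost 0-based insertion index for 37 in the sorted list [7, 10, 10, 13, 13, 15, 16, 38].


List is sorted: [7, 10, 10, 13, 13, 15, 16, 38]
We need the leftmost position where 37 can be inserted, i.e. the first index whose element is >= 37 (or the end of the list if none is).
Binary search with low=0, high=8 (0-based indices):
  low=0, high=8, mid=4: a[4]=13 < 37, so low = 5
  low=5, high=8, mid=6: a[6]=16 < 37, so low = 7
  low=7, high=8, mid=7: a[7]=38 >= 37, so high = 7
Now low = high = 7, so the insertion index is 7.
Final answer: 7


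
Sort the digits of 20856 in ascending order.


The number 20856 has digits: 2, 0, 8, 5, 6
Sorted: 0, 2, 5, 6, 8
Joining the sorted digits gives the result.
Final answer: 02568


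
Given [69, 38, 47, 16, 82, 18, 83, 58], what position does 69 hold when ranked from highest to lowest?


Sort descending: [83, 82, 69, 58, 47, 38, 18, 16]
Find 69 in the sorted list.
69 is at position 3.
Final answer: 3


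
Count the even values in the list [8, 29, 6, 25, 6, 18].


Check each element:
  8 is even
  29 is odd
  6 is even
  25 is odd
  6 is even
  18 is even
Evens: [8, 6, 6, 18]
Count of evens = 4
Final answer: 4


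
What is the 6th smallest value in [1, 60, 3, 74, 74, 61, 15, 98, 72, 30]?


Sort ascending: [1, 3, 15, 30, 60, 61, 72, 74, 74, 98]
The 6th element (1-indexed) is at index 5.
Value = 61
Final answer: 61


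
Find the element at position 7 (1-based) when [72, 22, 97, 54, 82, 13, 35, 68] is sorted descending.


Sort descending: [97, 82, 72, 68, 54, 35, 22, 13]
The 7th element (1-indexed) is at index 6.
Value = 22
Final answer: 22


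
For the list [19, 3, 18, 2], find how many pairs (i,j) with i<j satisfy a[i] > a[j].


For each element, count the later elements that are smaller than it:
  19 (index 0): smaller elements after it = [3, 18, 2] -> 3
  3 (index 1): smaller elements after it = [2] -> 1
  18 (index 2): smaller elements after it = [2] -> 1
Total inversions = 3 + 1 + 1 = 5
Final answer: 5


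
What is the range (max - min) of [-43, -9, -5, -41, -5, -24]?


Maximum value: -5
Minimum value: -43
Range = -5 - (-43) = 38
Final answer: 38


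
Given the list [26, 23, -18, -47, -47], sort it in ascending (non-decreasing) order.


Original list: [26, 23, -18, -47, -47]
Repeatedly take the smallest remaining element:
  Remaining [26, 23, -18, -47, -47] -> smallest is -47
  Remaining [26, 23, -18, -47] -> smallest is -47
  Remaining [26, 23, -18] -> smallest is -18
  Remaining [26, 23] -> smallest is 23
  Remaining [26] -> smallest is 26
Collecting the picks in order gives the sorted list.
Final answer: [-47, -47, -18, 23, 26]


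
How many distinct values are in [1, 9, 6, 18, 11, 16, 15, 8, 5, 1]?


List all unique values:
Distinct values: [1, 5, 6, 8, 9, 11, 15, 16, 18]
Count = 9
Final answer: 9


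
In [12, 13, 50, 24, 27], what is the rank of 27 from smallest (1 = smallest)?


Sort ascending: [12, 13, 24, 27, 50]
Find 27 in the sorted list.
27 is at position 4 (1-indexed).
Final answer: 4


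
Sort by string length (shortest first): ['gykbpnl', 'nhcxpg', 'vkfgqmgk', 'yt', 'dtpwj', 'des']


Compute lengths:
  'gykbpnl' has length 7
  'nhcxpg' has length 6
  'vkfgqmgk' has length 8
  'yt' has length 2
  'dtpwj' has length 5
  'des' has length 3
Lengths in increasing order: 2 < 3 < 5 < 6 < 7 < 8
Listing the words in that order gives the answer.
Final answer: ['yt', 'des', 'dtpwj', 'nhcxpg', 'gykbpnl', 'vkfgqmgk']


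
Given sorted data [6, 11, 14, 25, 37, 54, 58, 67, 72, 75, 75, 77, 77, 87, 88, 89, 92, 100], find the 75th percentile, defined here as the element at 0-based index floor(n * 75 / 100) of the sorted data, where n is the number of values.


The dataset has n = 18 elements.
Index = floor(18 * 75 / 100) = floor(1350 / 100) = floor(13.5) = 13
Counting from index 0 in the sorted data, the element at index 13 is 87.
Final answer: 87


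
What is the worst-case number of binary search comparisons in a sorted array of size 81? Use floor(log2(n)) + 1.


Binary search halves the search space each step.
Maximum comparisons = floor(log2(81)) + 1
log2(81) = 6.3399
floor(log2(81)) = 6, so 6 + 1 = 7
Final answer: 7


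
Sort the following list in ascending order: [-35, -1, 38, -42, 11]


Original list: [-35, -1, 38, -42, 11]
Repeatedly take the smallest remaining element:
  Remaining [-35, -1, 38, -42, 11] -> smallest is -42
  Remaining [-35, -1, 38, 11] -> smallest is -35
  Remaining [-1, 38, 11] -> smallest is -1
  Remaining [38, 11] -> smallest is 11
  Remaining [38] -> smallest is 38
Collecting the picks in order gives the sorted list.
Final answer: [-42, -35, -1, 11, 38]


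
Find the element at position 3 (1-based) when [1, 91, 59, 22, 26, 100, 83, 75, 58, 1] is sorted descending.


Sort descending: [100, 91, 83, 75, 59, 58, 26, 22, 1, 1]
The 3rd element (1-indexed) is at index 2.
Value = 83
Final answer: 83


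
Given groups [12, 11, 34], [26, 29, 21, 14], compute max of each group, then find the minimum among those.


Find max of each group:
  Group 1: [12, 11, 34] -> max = 34
  Group 2: [26, 29, 21, 14] -> max = 29
Maxes: [34, 29]
Minimum of maxes = 29
Final answer: 29


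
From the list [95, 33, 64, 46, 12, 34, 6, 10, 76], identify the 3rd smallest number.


Sort ascending: [6, 10, 12, 33, 34, 46, 64, 76, 95]
The 3rd element (1-indexed) is at index 2.
Value = 12
Final answer: 12


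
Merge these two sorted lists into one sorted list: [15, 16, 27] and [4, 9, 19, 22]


List A: [15, 16, 27]
List B: [4, 9, 19, 22]
Repeatedly compare the front elements and take the smaller:
  15 vs 4 -> take 4
  15 vs 9 -> take 9
  15 vs 19 -> take 15
  16 vs 19 -> take 16
  27 vs 19 -> take 19
  27 vs 22 -> take 22
  B is exhausted; append the rest of A: [27]
Final answer: [4, 9, 15, 16, 19, 22, 27]


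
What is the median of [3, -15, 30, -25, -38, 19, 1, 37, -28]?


First, sort the list: [-38, -28, -25, -15, 1, 3, 19, 30, 37]
The list has 9 elements (odd count).
The middle index is 4 (0-based), and the element there is 1.
Final answer: 1


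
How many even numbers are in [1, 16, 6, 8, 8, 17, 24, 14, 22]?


Check each element:
  1 is odd
  16 is even
  6 is even
  8 is even
  8 is even
  17 is odd
  24 is even
  14 is even
  22 is even
Evens: [16, 6, 8, 8, 24, 14, 22]
Count of evens = 7
Final answer: 7


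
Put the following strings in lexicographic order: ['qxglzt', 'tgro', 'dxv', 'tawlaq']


Compare strings character by character (the first differing letter decides):
  'dxv' < 'qxglzt' since 'd' < 'q' at position 1
  'qxglzt' < 'tawlaq' since 'q' < 't' at position 1
  'tawlaq' < 'tgro' since 'a' < 'g' at position 2
Chaining these comparisons gives the alphabetical order.
Final answer: ['dxv', 'qxglzt', 'tawlaq', 'tgro']


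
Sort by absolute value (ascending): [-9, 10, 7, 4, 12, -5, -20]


Compute absolute values:
  |-9| = 9
  |10| = 10
  |7| = 7
  |4| = 4
  |12| = 12
  |-5| = 5
  |-20| = 20
Absolute values in increasing order: 4 < 5 < 7 < 9 < 10 < 12 < 20
Listing the original numbers in that order gives the answer.
Final answer: [4, -5, 7, -9, 10, 12, -20]


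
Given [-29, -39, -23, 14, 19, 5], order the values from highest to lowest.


Original list: [-29, -39, -23, 14, 19, 5]
Repeatedly take the largest remaining element:
  Remaining [-29, -39, -23, 14, 19, 5] -> largest is 19
  Remaining [-29, -39, -23, 14, 5] -> largest is 14
  Remaining [-29, -39, -23, 5] -> largest is 5
  Remaining [-29, -39, -23] -> largest is -23
  Remaining [-29, -39] -> largest is -29
  Remaining [-39] -> largest is -39
Collecting the picks in order gives the descending list.
Final answer: [19, 14, 5, -23, -29, -39]


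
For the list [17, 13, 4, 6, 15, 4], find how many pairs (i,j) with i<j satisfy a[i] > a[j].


For each element, count the later elements that are smaller than it:
  17 (index 0): smaller elements after it = [13, 4, 6, 15, 4] -> 5
  13 (index 1): smaller elements after it = [4, 6, 4] -> 3
  4 (index 2): smaller elements after it = [] -> 0
  6 (index 3): smaller elements after it = [4] -> 1
  15 (index 4): smaller elements after it = [4] -> 1
Total inversions = 5 + 3 + 0 + 1 + 1 = 10
Final answer: 10


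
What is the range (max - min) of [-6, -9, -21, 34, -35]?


Maximum value: 34
Minimum value: -35
Range = 34 - (-35) = 69
Final answer: 69


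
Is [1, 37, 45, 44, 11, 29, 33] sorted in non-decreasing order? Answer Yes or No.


Check consecutive pairs:
  1 <= 37? True
  37 <= 45? True
  45 <= 44? False
  44 <= 11? False
  11 <= 29? True
  29 <= 33? True
2 consecutive pair(s) are out of order, so the list is not sorted.
Final answer: No


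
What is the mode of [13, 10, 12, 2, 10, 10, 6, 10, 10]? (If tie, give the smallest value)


Count the frequency of each value:
  2 appears 1 time(s)
  6 appears 1 time(s)
  10 appears 5 time(s)
  12 appears 1 time(s)
  13 appears 1 time(s)
Maximum frequency is 5.
Only 10 reaches that frequency, so it is the mode.
Final answer: 10


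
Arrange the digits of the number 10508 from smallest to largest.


The number 10508 has digits: 1, 0, 5, 0, 8
Sorted: 0, 0, 1, 5, 8
Joining the sorted digits gives the result.
Final answer: 00158


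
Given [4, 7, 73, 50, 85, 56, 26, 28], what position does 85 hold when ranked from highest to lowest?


Sort descending: [85, 73, 56, 50, 28, 26, 7, 4]
Find 85 in the sorted list.
85 is at position 1.
Final answer: 1


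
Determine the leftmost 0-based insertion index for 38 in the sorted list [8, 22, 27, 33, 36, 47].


List is sorted: [8, 22, 27, 33, 36, 47]
We need the leftmost position where 38 can be inserted, i.e. the first index whose element is >= 38 (or the end of the list if none is).
Binary search with low=0, high=6 (0-based indices):
  low=0, high=6, mid=3: a[3]=33 < 38, so low = 4
  low=4, high=6, mid=5: a[5]=47 >= 38, so high = 5
  low=4, high=5, mid=4: a[4]=36 < 38, so low = 5
Now low = high = 5, so the insertion index is 5.
Final answer: 5


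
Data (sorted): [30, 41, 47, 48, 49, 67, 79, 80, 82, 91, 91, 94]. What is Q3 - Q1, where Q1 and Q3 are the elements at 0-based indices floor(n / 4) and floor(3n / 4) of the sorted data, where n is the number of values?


The data has n = 12 elements.
Q1 index = floor(12 / 4) = floor(3) = 3; Q3 index = floor(3 * 12 / 4) = floor(9) = 9
Q1 = element at index 3 = 48
Q3 = element at index 9 = 91
IQR = 91 - 48 = 43
Final answer: 43


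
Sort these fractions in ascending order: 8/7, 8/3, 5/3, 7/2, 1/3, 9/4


Convert to decimal for comparison:
  8/7 = 1.1429
  8/3 = 2.6667
  5/3 = 1.6667
  7/2 = 3.5
  1/3 = 0.3333
  9/4 = 2.25
Decimals in increasing order: 0.3333 < 1.1429 < 1.6667 < 2.25 < 2.6667 < 3.5
Writing each back as its fraction gives the sorted order.
Final answer: 1/3, 8/7, 5/3, 9/4, 8/3, 7/2


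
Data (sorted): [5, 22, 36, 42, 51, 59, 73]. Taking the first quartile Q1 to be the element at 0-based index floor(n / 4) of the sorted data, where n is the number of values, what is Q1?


The list has n = 7 elements.
Q1 index = floor(7 / 4) = floor(1.75) = 1
Counting from index 0 in the sorted data, the element at index 1 is 22.
Final answer: 22


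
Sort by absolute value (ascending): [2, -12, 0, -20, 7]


Compute absolute values:
  |2| = 2
  |-12| = 12
  |0| = 0
  |-20| = 20
  |7| = 7
Absolute values in increasing order: 0 < 2 < 7 < 12 < 20
Listing the original numbers in that order gives the answer.
Final answer: [0, 2, 7, -12, -20]


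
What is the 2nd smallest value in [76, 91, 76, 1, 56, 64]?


Sort ascending: [1, 56, 64, 76, 76, 91]
The 2nd element (1-indexed) is at index 1.
Value = 56
Final answer: 56


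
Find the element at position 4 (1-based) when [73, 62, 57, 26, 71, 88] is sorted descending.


Sort descending: [88, 73, 71, 62, 57, 26]
The 4th element (1-indexed) is at index 3.
Value = 62
Final answer: 62


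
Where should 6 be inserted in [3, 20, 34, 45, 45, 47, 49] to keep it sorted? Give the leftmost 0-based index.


List is sorted: [3, 20, 34, 45, 45, 47, 49]
We need the leftmost position where 6 can be inserted, i.e. the first index whose element is >= 6 (or the end of the list if none is).
Binary search with low=0, high=7 (0-based indices):
  low=0, high=7, mid=3: a[3]=45 >= 6, so high = 3
  low=0, high=3, mid=1: a[1]=20 >= 6, so high = 1
  low=0, high=1, mid=0: a[0]=3 < 6, so low = 1
Now low = high = 1, so the insertion index is 1.
Final answer: 1


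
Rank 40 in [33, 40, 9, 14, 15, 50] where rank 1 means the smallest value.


Sort ascending: [9, 14, 15, 33, 40, 50]
Find 40 in the sorted list.
40 is at position 5 (1-indexed).
Final answer: 5


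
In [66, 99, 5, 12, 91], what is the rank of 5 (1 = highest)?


Sort descending: [99, 91, 66, 12, 5]
Find 5 in the sorted list.
5 is at position 5.
Final answer: 5


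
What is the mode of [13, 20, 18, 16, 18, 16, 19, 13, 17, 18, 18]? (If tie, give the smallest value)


Count the frequency of each value:
  13 appears 2 time(s)
  16 appears 2 time(s)
  17 appears 1 time(s)
  18 appears 4 time(s)
  19 appears 1 time(s)
  20 appears 1 time(s)
Maximum frequency is 4.
Only 18 reaches that frequency, so it is the mode.
Final answer: 18


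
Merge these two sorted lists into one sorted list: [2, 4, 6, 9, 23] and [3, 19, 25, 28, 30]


List A: [2, 4, 6, 9, 23]
List B: [3, 19, 25, 28, 30]
Repeatedly compare the front elements and take the smaller:
  2 vs 3 -> take 2
  4 vs 3 -> take 3
  4 vs 19 -> take 4
  6 vs 19 -> take 6
  9 vs 19 -> take 9
  23 vs 19 -> take 19
  23 vs 25 -> take 23
  A is exhausted; append the rest of B: [25, 28, 30]
Final answer: [2, 3, 4, 6, 9, 19, 23, 25, 28, 30]


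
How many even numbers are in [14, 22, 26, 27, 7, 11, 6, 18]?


Check each element:
  14 is even
  22 is even
  26 is even
  27 is odd
  7 is odd
  11 is odd
  6 is even
  18 is even
Evens: [14, 22, 26, 6, 18]
Count of evens = 5
Final answer: 5


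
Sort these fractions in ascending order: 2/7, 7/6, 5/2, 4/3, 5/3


Convert to decimal for comparison:
  2/7 = 0.2857
  7/6 = 1.1667
  5/2 = 2.5
  4/3 = 1.3333
  5/3 = 1.6667
Decimals in increasing order: 0.2857 < 1.1667 < 1.3333 < 1.6667 < 2.5
Writing each back as its fraction gives the sorted order.
Final answer: 2/7, 7/6, 4/3, 5/3, 5/2


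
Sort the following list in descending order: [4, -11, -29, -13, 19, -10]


Original list: [4, -11, -29, -13, 19, -10]
Repeatedly take the largest remaining element:
  Remaining [4, -11, -29, -13, 19, -10] -> largest is 19
  Remaining [4, -11, -29, -13, -10] -> largest is 4
  Remaining [-11, -29, -13, -10] -> largest is -10
  Remaining [-11, -29, -13] -> largest is -11
  Remaining [-29, -13] -> largest is -13
  Remaining [-29] -> largest is -29
Collecting the picks in order gives the descending list.
Final answer: [19, 4, -10, -11, -13, -29]


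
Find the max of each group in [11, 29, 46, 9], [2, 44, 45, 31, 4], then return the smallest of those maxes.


Find max of each group:
  Group 1: [11, 29, 46, 9] -> max = 46
  Group 2: [2, 44, 45, 31, 4] -> max = 45
Maxes: [46, 45]
Minimum of maxes = 45
Final answer: 45


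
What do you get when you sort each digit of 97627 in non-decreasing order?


The number 97627 has digits: 9, 7, 6, 2, 7
Sorted: 2, 6, 7, 7, 9
Joining the sorted digits gives the result.
Final answer: 26779


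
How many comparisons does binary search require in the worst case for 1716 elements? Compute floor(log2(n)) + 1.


Binary search halves the search space each step.
Maximum comparisons = floor(log2(1716)) + 1
log2(1716) = 10.7448
floor(log2(1716)) = 10, so 10 + 1 = 11
Final answer: 11


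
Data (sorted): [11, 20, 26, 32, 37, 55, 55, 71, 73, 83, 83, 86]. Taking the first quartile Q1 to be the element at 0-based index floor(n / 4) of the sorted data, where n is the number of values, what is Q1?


The list has n = 12 elements.
Q1 index = floor(12 / 4) = floor(3) = 3
Counting from index 0 in the sorted data, the element at index 3 is 32.
Final answer: 32


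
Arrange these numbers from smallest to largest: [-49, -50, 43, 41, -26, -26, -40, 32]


Original list: [-49, -50, 43, 41, -26, -26, -40, 32]
Repeatedly take the smallest remaining element:
  Remaining [-49, -50, 43, 41, -26, -26, -40, 32] -> smallest is -50
  Remaining [-49, 43, 41, -26, -26, -40, 32] -> smallest is -49
  Remaining [43, 41, -26, -26, -40, 32] -> smallest is -40
  Remaining [43, 41, -26, -26, 32] -> smallest is -26
  Remaining [43, 41, -26, 32] -> smallest is -26
  Remaining [43, 41, 32] -> smallest is 32
  Remaining [43, 41] -> smallest is 41
  Remaining [43] -> smallest is 43
Collecting the picks in order gives the sorted list.
Final answer: [-50, -49, -40, -26, -26, 32, 41, 43]


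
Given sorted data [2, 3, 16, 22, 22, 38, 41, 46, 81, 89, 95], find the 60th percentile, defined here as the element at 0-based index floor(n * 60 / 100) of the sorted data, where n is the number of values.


The dataset has n = 11 elements.
Index = floor(11 * 60 / 100) = floor(660 / 100) = floor(6.6) = 6
Counting from index 0 in the sorted data, the element at index 6 is 41.
Final answer: 41


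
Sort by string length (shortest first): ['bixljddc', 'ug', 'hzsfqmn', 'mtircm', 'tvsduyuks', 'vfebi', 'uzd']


Compute lengths:
  'bixljddc' has length 8
  'ug' has length 2
  'hzsfqmn' has length 7
  'mtircm' has length 6
  'tvsduyuks' has length 9
  'vfebi' has length 5
  'uzd' has length 3
Lengths in increasing order: 2 < 3 < 5 < 6 < 7 < 8 < 9
Listing the words in that order gives the answer.
Final answer: ['ug', 'uzd', 'vfebi', 'mtircm', 'hzsfqmn', 'bixljddc', 'tvsduyuks']


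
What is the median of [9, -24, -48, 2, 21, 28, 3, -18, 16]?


First, sort the list: [-48, -24, -18, 2, 3, 9, 16, 21, 28]
The list has 9 elements (odd count).
The middle index is 4 (0-based), and the element there is 3.
Final answer: 3


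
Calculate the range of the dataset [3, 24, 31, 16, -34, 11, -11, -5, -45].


Maximum value: 31
Minimum value: -45
Range = 31 - (-45) = 76
Final answer: 76


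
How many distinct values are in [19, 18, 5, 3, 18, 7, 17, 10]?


List all unique values:
Distinct values: [3, 5, 7, 10, 17, 18, 19]
Count = 7
Final answer: 7


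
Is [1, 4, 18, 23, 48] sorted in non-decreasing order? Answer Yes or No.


Check consecutive pairs:
  1 <= 4? True
  4 <= 18? True
  18 <= 23? True
  23 <= 48? True
Every consecutive pair is in order, so the list is non-decreasing.
Final answer: Yes


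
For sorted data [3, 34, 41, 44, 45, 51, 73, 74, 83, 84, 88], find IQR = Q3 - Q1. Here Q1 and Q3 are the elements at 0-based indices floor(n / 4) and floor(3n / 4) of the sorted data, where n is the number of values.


The data has n = 11 elements.
Q1 index = floor(11 / 4) = floor(2.75) = 2; Q3 index = floor(3 * 11 / 4) = floor(8.25) = 8
Q1 = element at index 2 = 41
Q3 = element at index 8 = 83
IQR = 83 - 41 = 42
Final answer: 42


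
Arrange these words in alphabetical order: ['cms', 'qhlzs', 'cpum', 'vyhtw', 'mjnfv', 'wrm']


Compare strings character by character (the first differing letter decides):
  'cms' < 'cpum' since 'm' < 'p' at position 2
  'cpum' < 'mjnfv' since 'c' < 'm' at position 1
  'mjnfv' < 'qhlzs' since 'm' < 'q' at position 1
  'qhlzs' < 'vyhtw' since 'q' < 'v' at position 1
  'vyhtw' < 'wrm' since 'v' < 'w' at position 1
Chaining these comparisons gives the alphabetical order.
Final answer: ['cms', 'cpum', 'mjnfv', 'qhlzs', 'vyhtw', 'wrm']


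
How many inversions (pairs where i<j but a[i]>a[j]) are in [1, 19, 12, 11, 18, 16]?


For each element, count the later elements that are smaller than it:
  1 (index 0): smaller elements after it = [] -> 0
  19 (index 1): smaller elements after it = [12, 11, 18, 16] -> 4
  12 (index 2): smaller elements after it = [11] -> 1
  11 (index 3): smaller elements after it = [] -> 0
  18 (index 4): smaller elements after it = [16] -> 1
Total inversions = 0 + 4 + 1 + 0 + 1 = 6
Final answer: 6


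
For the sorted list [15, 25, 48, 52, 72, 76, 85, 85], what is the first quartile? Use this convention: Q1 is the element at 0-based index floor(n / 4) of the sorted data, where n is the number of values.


The list has n = 8 elements.
Q1 index = floor(8 / 4) = floor(2) = 2
Counting from index 0 in the sorted data, the element at index 2 is 48.
Final answer: 48


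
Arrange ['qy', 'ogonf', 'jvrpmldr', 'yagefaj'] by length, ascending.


Compute lengths:
  'qy' has length 2
  'ogonf' has length 5
  'jvrpmldr' has length 8
  'yagefaj' has length 7
Lengths in increasing order: 2 < 5 < 7 < 8
Listing the words in that order gives the answer.
Final answer: ['qy', 'ogonf', 'yagefaj', 'jvrpmldr']


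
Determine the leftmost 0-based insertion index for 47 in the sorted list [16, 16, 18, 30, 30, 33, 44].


List is sorted: [16, 16, 18, 30, 30, 33, 44]
We need the leftmost position where 47 can be inserted, i.e. the first index whose element is >= 47 (or the end of the list if none is).
Binary search with low=0, high=7 (0-based indices):
  low=0, high=7, mid=3: a[3]=30 < 47, so low = 4
  low=4, high=7, mid=5: a[5]=33 < 47, so low = 6
  low=6, high=7, mid=6: a[6]=44 < 47, so low = 7
Now low = high = 7, so the insertion index is 7.
Final answer: 7


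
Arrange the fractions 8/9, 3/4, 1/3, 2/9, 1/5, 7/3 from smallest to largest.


Convert to decimal for comparison:
  8/9 = 0.8889
  3/4 = 0.75
  1/3 = 0.3333
  2/9 = 0.2222
  1/5 = 0.2
  7/3 = 2.3333
Decimals in increasing order: 0.2 < 0.2222 < 0.3333 < 0.75 < 0.8889 < 2.3333
Writing each back as its fraction gives the sorted order.
Final answer: 1/5, 2/9, 1/3, 3/4, 8/9, 7/3


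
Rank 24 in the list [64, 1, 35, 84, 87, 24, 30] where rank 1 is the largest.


Sort descending: [87, 84, 64, 35, 30, 24, 1]
Find 24 in the sorted list.
24 is at position 6.
Final answer: 6


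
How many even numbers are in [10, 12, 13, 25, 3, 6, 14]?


Check each element:
  10 is even
  12 is even
  13 is odd
  25 is odd
  3 is odd
  6 is even
  14 is even
Evens: [10, 12, 6, 14]
Count of evens = 4
Final answer: 4


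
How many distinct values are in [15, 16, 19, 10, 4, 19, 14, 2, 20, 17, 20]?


List all unique values:
Distinct values: [2, 4, 10, 14, 15, 16, 17, 19, 20]
Count = 9
Final answer: 9


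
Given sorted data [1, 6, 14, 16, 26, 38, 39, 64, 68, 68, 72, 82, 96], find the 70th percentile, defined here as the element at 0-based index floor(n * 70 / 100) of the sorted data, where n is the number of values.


The dataset has n = 13 elements.
Index = floor(13 * 70 / 100) = floor(910 / 100) = floor(9.1) = 9
Counting from index 0 in the sorted data, the element at index 9 is 68.
Final answer: 68


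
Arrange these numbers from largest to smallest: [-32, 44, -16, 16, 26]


Original list: [-32, 44, -16, 16, 26]
Repeatedly take the largest remaining element:
  Remaining [-32, 44, -16, 16, 26] -> largest is 44
  Remaining [-32, -16, 16, 26] -> largest is 26
  Remaining [-32, -16, 16] -> largest is 16
  Remaining [-32, -16] -> largest is -16
  Remaining [-32] -> largest is -32
Collecting the picks in order gives the descending list.
Final answer: [44, 26, 16, -16, -32]


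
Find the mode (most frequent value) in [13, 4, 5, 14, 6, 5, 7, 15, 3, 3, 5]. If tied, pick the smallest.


Count the frequency of each value:
  3 appears 2 time(s)
  4 appears 1 time(s)
  5 appears 3 time(s)
  6 appears 1 time(s)
  7 appears 1 time(s)
  13 appears 1 time(s)
  14 appears 1 time(s)
  15 appears 1 time(s)
Maximum frequency is 3.
Only 5 reaches that frequency, so it is the mode.
Final answer: 5


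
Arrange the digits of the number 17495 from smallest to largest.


The number 17495 has digits: 1, 7, 4, 9, 5
Sorted: 1, 4, 5, 7, 9
Joining the sorted digits gives the result.
Final answer: 14579


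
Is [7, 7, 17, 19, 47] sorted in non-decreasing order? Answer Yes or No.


Check consecutive pairs:
  7 <= 7? True
  7 <= 17? True
  17 <= 19? True
  19 <= 47? True
Every consecutive pair is in order, so the list is non-decreasing.
Final answer: Yes


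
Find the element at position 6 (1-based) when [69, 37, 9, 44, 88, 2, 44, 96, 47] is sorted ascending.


Sort ascending: [2, 9, 37, 44, 44, 47, 69, 88, 96]
The 6th element (1-indexed) is at index 5.
Value = 47
Final answer: 47


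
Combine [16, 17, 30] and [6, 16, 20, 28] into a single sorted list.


List A: [16, 17, 30]
List B: [6, 16, 20, 28]
Repeatedly compare the front elements and take the smaller:
  16 vs 6 -> take 6
  16 vs 16 -> take 16
  17 vs 16 -> take 16
  17 vs 20 -> take 17
  30 vs 20 -> take 20
  30 vs 28 -> take 28
  B is exhausted; append the rest of A: [30]
Final answer: [6, 16, 16, 17, 20, 28, 30]


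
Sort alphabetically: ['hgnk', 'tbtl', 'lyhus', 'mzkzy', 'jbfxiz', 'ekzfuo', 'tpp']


Compare strings character by character (the first differing letter decides):
  'ekzfuo' < 'hgnk' since 'e' < 'h' at position 1
  'hgnk' < 'jbfxiz' since 'h' < 'j' at position 1
  'jbfxiz' < 'lyhus' since 'j' < 'l' at position 1
  'lyhus' < 'mzkzy' since 'l' < 'm' at position 1
  'mzkzy' < 'tbtl' since 'm' < 't' at position 1
  'tbtl' < 'tpp' since 'b' < 'p' at position 2
Chaining these comparisons gives the alphabetical order.
Final answer: ['ekzfuo', 'hgnk', 'jbfxiz', 'lyhus', 'mzkzy', 'tbtl', 'tpp']


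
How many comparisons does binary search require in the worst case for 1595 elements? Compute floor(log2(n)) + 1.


Binary search halves the search space each step.
Maximum comparisons = floor(log2(1595)) + 1
log2(1595) = 10.6393
floor(log2(1595)) = 10, so 10 + 1 = 11
Final answer: 11


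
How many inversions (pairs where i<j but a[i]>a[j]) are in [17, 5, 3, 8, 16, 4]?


For each element, count the later elements that are smaller than it:
  17 (index 0): smaller elements after it = [5, 3, 8, 16, 4] -> 5
  5 (index 1): smaller elements after it = [3, 4] -> 2
  3 (index 2): smaller elements after it = [] -> 0
  8 (index 3): smaller elements after it = [4] -> 1
  16 (index 4): smaller elements after it = [4] -> 1
Total inversions = 5 + 2 + 0 + 1 + 1 = 9
Final answer: 9


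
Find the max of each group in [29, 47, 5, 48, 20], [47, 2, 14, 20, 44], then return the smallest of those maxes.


Find max of each group:
  Group 1: [29, 47, 5, 48, 20] -> max = 48
  Group 2: [47, 2, 14, 20, 44] -> max = 47
Maxes: [48, 47]
Minimum of maxes = 47
Final answer: 47


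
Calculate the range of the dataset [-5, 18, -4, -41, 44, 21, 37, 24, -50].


Maximum value: 44
Minimum value: -50
Range = 44 - (-50) = 94
Final answer: 94


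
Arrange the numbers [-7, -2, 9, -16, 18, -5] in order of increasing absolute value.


Compute absolute values:
  |-7| = 7
  |-2| = 2
  |9| = 9
  |-16| = 16
  |18| = 18
  |-5| = 5
Absolute values in increasing order: 2 < 5 < 7 < 9 < 16 < 18
Listing the original numbers in that order gives the answer.
Final answer: [-2, -5, -7, 9, -16, 18]


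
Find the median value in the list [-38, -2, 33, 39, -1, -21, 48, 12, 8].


First, sort the list: [-38, -21, -2, -1, 8, 12, 33, 39, 48]
The list has 9 elements (odd count).
The middle index is 4 (0-based), and the element there is 8.
Final answer: 8


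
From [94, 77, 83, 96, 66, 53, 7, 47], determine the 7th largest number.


Sort descending: [96, 94, 83, 77, 66, 53, 47, 7]
The 7th element (1-indexed) is at index 6.
Value = 47
Final answer: 47


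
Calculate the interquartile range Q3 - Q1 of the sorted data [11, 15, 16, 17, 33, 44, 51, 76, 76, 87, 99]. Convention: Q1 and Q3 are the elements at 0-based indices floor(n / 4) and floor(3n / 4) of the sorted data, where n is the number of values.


The data has n = 11 elements.
Q1 index = floor(11 / 4) = floor(2.75) = 2; Q3 index = floor(3 * 11 / 4) = floor(8.25) = 8
Q1 = element at index 2 = 16
Q3 = element at index 8 = 76
IQR = 76 - 16 = 60
Final answer: 60


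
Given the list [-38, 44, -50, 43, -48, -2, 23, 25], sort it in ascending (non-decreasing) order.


Original list: [-38, 44, -50, 43, -48, -2, 23, 25]
Repeatedly take the smallest remaining element:
  Remaining [-38, 44, -50, 43, -48, -2, 23, 25] -> smallest is -50
  Remaining [-38, 44, 43, -48, -2, 23, 25] -> smallest is -48
  Remaining [-38, 44, 43, -2, 23, 25] -> smallest is -38
  Remaining [44, 43, -2, 23, 25] -> smallest is -2
  Remaining [44, 43, 23, 25] -> smallest is 23
  Remaining [44, 43, 25] -> smallest is 25
  Remaining [44, 43] -> smallest is 43
  Remaining [44] -> smallest is 44
Collecting the picks in order gives the sorted list.
Final answer: [-50, -48, -38, -2, 23, 25, 43, 44]


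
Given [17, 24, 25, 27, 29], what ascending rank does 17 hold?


Sort ascending: [17, 24, 25, 27, 29]
Find 17 in the sorted list.
17 is at position 1 (1-indexed).
Final answer: 1


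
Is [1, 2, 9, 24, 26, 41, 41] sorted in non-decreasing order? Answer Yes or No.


Check consecutive pairs:
  1 <= 2? True
  2 <= 9? True
  9 <= 24? True
  24 <= 26? True
  26 <= 41? True
  41 <= 41? True
Every consecutive pair is in order, so the list is non-decreasing.
Final answer: Yes


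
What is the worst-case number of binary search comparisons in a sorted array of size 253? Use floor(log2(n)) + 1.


Binary search halves the search space each step.
Maximum comparisons = floor(log2(253)) + 1
log2(253) = 7.983
floor(log2(253)) = 7, so 7 + 1 = 8
Final answer: 8


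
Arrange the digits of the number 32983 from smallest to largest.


The number 32983 has digits: 3, 2, 9, 8, 3
Sorted: 2, 3, 3, 8, 9
Joining the sorted digits gives the result.
Final answer: 23389


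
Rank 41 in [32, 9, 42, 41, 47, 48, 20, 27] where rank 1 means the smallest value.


Sort ascending: [9, 20, 27, 32, 41, 42, 47, 48]
Find 41 in the sorted list.
41 is at position 5 (1-indexed).
Final answer: 5


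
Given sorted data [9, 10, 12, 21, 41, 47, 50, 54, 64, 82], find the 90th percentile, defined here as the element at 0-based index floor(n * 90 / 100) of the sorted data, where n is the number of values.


The dataset has n = 10 elements.
Index = floor(10 * 90 / 100) = floor(900 / 100) = floor(9) = 9
Counting from index 0 in the sorted data, the element at index 9 is 82.
Final answer: 82


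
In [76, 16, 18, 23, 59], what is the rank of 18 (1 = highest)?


Sort descending: [76, 59, 23, 18, 16]
Find 18 in the sorted list.
18 is at position 4.
Final answer: 4


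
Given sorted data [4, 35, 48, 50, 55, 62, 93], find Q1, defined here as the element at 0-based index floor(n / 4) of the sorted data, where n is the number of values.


The list has n = 7 elements.
Q1 index = floor(7 / 4) = floor(1.75) = 1
Counting from index 0 in the sorted data, the element at index 1 is 35.
Final answer: 35


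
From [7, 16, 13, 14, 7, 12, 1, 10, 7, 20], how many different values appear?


List all unique values:
Distinct values: [1, 7, 10, 12, 13, 14, 16, 20]
Count = 8
Final answer: 8


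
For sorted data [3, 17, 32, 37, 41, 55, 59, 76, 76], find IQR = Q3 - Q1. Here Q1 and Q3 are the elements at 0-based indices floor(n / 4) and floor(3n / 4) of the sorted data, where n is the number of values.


The data has n = 9 elements.
Q1 index = floor(9 / 4) = floor(2.25) = 2; Q3 index = floor(3 * 9 / 4) = floor(6.75) = 6
Q1 = element at index 2 = 32
Q3 = element at index 6 = 59
IQR = 59 - 32 = 27
Final answer: 27


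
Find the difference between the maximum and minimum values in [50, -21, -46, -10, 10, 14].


Maximum value: 50
Minimum value: -46
Range = 50 - (-46) = 96
Final answer: 96


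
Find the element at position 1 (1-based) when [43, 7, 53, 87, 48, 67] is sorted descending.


Sort descending: [87, 67, 53, 48, 43, 7]
The 1st element (1-indexed) is at index 0.
Value = 87
Final answer: 87


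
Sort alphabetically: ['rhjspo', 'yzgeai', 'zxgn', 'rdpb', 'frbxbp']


Compare strings character by character (the first differing letter decides):
  'frbxbp' < 'rdpb' since 'f' < 'r' at position 1
  'rdpb' < 'rhjspo' since 'd' < 'h' at position 2
  'rhjspo' < 'yzgeai' since 'r' < 'y' at position 1
  'yzgeai' < 'zxgn' since 'y' < 'z' at position 1
Chaining these comparisons gives the alphabetical order.
Final answer: ['frbxbp', 'rdpb', 'rhjspo', 'yzgeai', 'zxgn']


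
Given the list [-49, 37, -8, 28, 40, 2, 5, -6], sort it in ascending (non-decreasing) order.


Original list: [-49, 37, -8, 28, 40, 2, 5, -6]
Repeatedly take the smallest remaining element:
  Remaining [-49, 37, -8, 28, 40, 2, 5, -6] -> smallest is -49
  Remaining [37, -8, 28, 40, 2, 5, -6] -> smallest is -8
  Remaining [37, 28, 40, 2, 5, -6] -> smallest is -6
  Remaining [37, 28, 40, 2, 5] -> smallest is 2
  Remaining [37, 28, 40, 5] -> smallest is 5
  Remaining [37, 28, 40] -> smallest is 28
  Remaining [37, 40] -> smallest is 37
  Remaining [40] -> smallest is 40
Collecting the picks in order gives the sorted list.
Final answer: [-49, -8, -6, 2, 5, 28, 37, 40]


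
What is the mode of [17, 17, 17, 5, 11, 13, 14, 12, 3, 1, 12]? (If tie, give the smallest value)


Count the frequency of each value:
  1 appears 1 time(s)
  3 appears 1 time(s)
  5 appears 1 time(s)
  11 appears 1 time(s)
  12 appears 2 time(s)
  13 appears 1 time(s)
  14 appears 1 time(s)
  17 appears 3 time(s)
Maximum frequency is 3.
Only 17 reaches that frequency, so it is the mode.
Final answer: 17


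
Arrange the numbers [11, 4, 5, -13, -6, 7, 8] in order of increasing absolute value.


Compute absolute values:
  |11| = 11
  |4| = 4
  |5| = 5
  |-13| = 13
  |-6| = 6
  |7| = 7
  |8| = 8
Absolute values in increasing order: 4 < 5 < 6 < 7 < 8 < 11 < 13
Listing the original numbers in that order gives the answer.
Final answer: [4, 5, -6, 7, 8, 11, -13]


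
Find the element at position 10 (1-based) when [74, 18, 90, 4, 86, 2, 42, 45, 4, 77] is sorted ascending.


Sort ascending: [2, 4, 4, 18, 42, 45, 74, 77, 86, 90]
The 10th element (1-indexed) is at index 9.
Value = 90
Final answer: 90


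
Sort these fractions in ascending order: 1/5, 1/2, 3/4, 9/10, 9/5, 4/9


Convert to decimal for comparison:
  1/5 = 0.2
  1/2 = 0.5
  3/4 = 0.75
  9/10 = 0.9
  9/5 = 1.8
  4/9 = 0.4444
Decimals in increasing order: 0.2 < 0.4444 < 0.5 < 0.75 < 0.9 < 1.8
Writing each back as its fraction gives the sorted order.
Final answer: 1/5, 4/9, 1/2, 3/4, 9/10, 9/5


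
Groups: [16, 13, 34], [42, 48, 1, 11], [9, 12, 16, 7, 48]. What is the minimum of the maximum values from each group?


Find max of each group:
  Group 1: [16, 13, 34] -> max = 34
  Group 2: [42, 48, 1, 11] -> max = 48
  Group 3: [9, 12, 16, 7, 48] -> max = 48
Maxes: [34, 48, 48]
Minimum of maxes = 34
Final answer: 34


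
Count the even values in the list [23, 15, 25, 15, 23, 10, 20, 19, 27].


Check each element:
  23 is odd
  15 is odd
  25 is odd
  15 is odd
  23 is odd
  10 is even
  20 is even
  19 is odd
  27 is odd
Evens: [10, 20]
Count of evens = 2
Final answer: 2


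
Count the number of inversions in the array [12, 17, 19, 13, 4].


For each element, count the later elements that are smaller than it:
  12 (index 0): smaller elements after it = [4] -> 1
  17 (index 1): smaller elements after it = [13, 4] -> 2
  19 (index 2): smaller elements after it = [13, 4] -> 2
  13 (index 3): smaller elements after it = [4] -> 1
Total inversions = 1 + 2 + 2 + 1 = 6
Final answer: 6


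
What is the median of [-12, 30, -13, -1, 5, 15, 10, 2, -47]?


First, sort the list: [-47, -13, -12, -1, 2, 5, 10, 15, 30]
The list has 9 elements (odd count).
The middle index is 4 (0-based), and the element there is 2.
Final answer: 2


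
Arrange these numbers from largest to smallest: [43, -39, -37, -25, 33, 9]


Original list: [43, -39, -37, -25, 33, 9]
Repeatedly take the largest remaining element:
  Remaining [43, -39, -37, -25, 33, 9] -> largest is 43
  Remaining [-39, -37, -25, 33, 9] -> largest is 33
  Remaining [-39, -37, -25, 9] -> largest is 9
  Remaining [-39, -37, -25] -> largest is -25
  Remaining [-39, -37] -> largest is -37
  Remaining [-39] -> largest is -39
Collecting the picks in order gives the descending list.
Final answer: [43, 33, 9, -25, -37, -39]


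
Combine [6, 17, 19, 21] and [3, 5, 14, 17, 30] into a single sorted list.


List A: [6, 17, 19, 21]
List B: [3, 5, 14, 17, 30]
Repeatedly compare the front elements and take the smaller:
  6 vs 3 -> take 3
  6 vs 5 -> take 5
  6 vs 14 -> take 6
  17 vs 14 -> take 14
  17 vs 17 -> take 17
  19 vs 17 -> take 17
  19 vs 30 -> take 19
  21 vs 30 -> take 21
  A is exhausted; append the rest of B: [30]
Final answer: [3, 5, 6, 14, 17, 17, 19, 21, 30]


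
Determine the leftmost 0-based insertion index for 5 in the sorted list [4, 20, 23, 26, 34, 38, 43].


List is sorted: [4, 20, 23, 26, 34, 38, 43]
We need the leftmost position where 5 can be inserted, i.e. the first index whose element is >= 5 (or the end of the list if none is).
Binary search with low=0, high=7 (0-based indices):
  low=0, high=7, mid=3: a[3]=26 >= 5, so high = 3
  low=0, high=3, mid=1: a[1]=20 >= 5, so high = 1
  low=0, high=1, mid=0: a[0]=4 < 5, so low = 1
Now low = high = 1, so the insertion index is 1.
Final answer: 1
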